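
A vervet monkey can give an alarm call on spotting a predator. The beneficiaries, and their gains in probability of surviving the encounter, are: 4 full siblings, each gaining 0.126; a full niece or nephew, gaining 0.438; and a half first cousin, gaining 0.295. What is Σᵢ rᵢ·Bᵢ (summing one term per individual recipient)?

r to a full sibling = 1/2 (full sibs share both parents — two paths of length 2: r = 2·(1/2)^2 = 1/2).
r to a full niece or nephew = 0.25 (full aunt/uncle↔niece/nephew: two paths of length 3 through the shared grandparent pair: r = 2·(1/2)^3 = 1/4).
r to a half first cousin = 0.0625 (half first cousins share one grandparent — one path of length 4: r = (1/2)^4 = 1/16).
Summing one r·B term per recipient: 4·0.5·0.126 + 1·0.25·0.438 + 1·0.0625·0.295 = 0.3799375.

0.3799375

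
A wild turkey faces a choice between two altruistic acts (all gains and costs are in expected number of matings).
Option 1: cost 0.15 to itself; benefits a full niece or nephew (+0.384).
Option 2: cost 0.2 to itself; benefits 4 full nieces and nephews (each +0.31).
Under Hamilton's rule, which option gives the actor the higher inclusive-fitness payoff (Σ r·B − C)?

Option 1: r to a full niece or nephew = 0.25.
Option 1: Σ r·B − C = (1·0.25·0.384) − 0.15 = -0.054.
Option 2: r to a full niece or nephew = 0.25.
Option 2: Σ r·B − C = (4·0.25·0.31) − 0.2 = 0.11.
Option 2 has the higher net inclusive-fitness payoff.

Option 2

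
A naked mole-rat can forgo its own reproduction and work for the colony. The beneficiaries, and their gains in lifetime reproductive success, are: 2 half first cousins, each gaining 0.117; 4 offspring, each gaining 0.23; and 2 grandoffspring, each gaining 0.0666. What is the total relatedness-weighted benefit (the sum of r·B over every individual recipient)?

r to a half first cousin = 0.0625 (half first cousins share one grandparent — one path of length 4: r = (1/2)^4 = 1/16).
r to an offspring = 1/2 (one parent–offspring link: r = (1/2)^1 = 1/2).
r to a grandoffspring = 1/4 (two parent–offspring links: r = (1/2)^2 = 1/4).
Summing one r·B term per recipient: 2·0.0625·0.117 + 4·0.5·0.23 + 2·0.25·0.0666 = 0.507925.

0.507925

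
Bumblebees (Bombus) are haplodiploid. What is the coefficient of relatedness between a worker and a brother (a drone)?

0.25

Her haploid brother carries none of their father's genes and a random half of their mother's genome; that half matches the maternal half of her own genome with probability 1/2: r = 1/2 · 1/2 = 1/4.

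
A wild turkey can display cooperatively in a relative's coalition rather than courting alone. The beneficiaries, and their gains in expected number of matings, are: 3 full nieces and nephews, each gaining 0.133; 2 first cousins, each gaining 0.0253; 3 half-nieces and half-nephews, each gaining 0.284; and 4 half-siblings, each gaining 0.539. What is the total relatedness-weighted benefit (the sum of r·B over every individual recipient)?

0.751575

r to a full niece or nephew = 1/4 (full aunt/uncle↔niece/nephew: two paths of length 3 through the shared grandparent pair: r = 2·(1/2)^3 = 1/4).
r to a first cousin = 0.125 (first cousins share one grandparent pair — two paths of length 4: r = 2·(1/2)^4 = 1/8).
r to a half-niece or half-nephew = 1/8 (half-aunt/uncle↔niece/nephew: one path of length 3: r = (1/2)^3 = 1/8).
r to a half-sibling = 0.25 (half-sibs share one parent — one path of length 2: r = (1/2)^2 = 1/4).
Summing one r·B term per recipient: 3·0.25·0.133 + 2·0.125·0.0253 + 3·0.125·0.284 + 4·0.25·0.539 = 0.751575.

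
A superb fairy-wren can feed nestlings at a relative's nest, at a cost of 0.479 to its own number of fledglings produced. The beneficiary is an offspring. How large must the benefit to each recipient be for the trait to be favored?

r to an offspring = 0.5 (one parent–offspring link: r = (1/2)^1 = 1/2).
Hamilton's rule with n recipients of equal r: n·r·B > C, so B > C/(n·r) = 0.479/(1·0.5) = 0.958.

0.958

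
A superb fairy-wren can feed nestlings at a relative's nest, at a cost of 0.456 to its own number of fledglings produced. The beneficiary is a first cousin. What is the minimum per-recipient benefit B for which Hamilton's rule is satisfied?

3.648

r to a first cousin = 1/8 (first cousins share one grandparent pair — two paths of length 4: r = 2·(1/2)^4 = 1/8).
Hamilton's rule with n recipients of equal r: n·r·B > C, so B > C/(n·r) = 0.456/(1·0.125) = 3.648.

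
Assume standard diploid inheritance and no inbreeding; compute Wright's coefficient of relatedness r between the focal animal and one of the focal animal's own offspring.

Each parent–offspring link contributes a factor of 1/2, and independent paths through distinct common ancestors add.
One parent–offspring link: r = (1/2)^1 = 1/2.

0.5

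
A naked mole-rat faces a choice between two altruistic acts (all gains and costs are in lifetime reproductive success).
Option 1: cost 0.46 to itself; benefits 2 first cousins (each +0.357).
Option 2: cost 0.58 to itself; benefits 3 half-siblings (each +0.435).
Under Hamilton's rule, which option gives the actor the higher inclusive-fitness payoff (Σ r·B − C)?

Option 2

Option 1: r to a first cousin = 0.125.
Option 1: Σ r·B − C = (2·0.125·0.357) − 0.46 = -0.37075.
Option 2: r to a half-sibling = 0.25.
Option 2: Σ r·B − C = (3·0.25·0.435) − 0.58 = -0.25375.
Option 2 has the higher net inclusive-fitness payoff.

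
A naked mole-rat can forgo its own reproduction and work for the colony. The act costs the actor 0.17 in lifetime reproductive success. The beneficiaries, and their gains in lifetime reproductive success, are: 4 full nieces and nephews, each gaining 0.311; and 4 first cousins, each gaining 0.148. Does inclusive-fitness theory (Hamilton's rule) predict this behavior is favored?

Hamilton's rule: the trait is favored when the sum of r·B over every recipient exceeds the actor's cost C.
r to a full niece or nephew = 0.25 (full aunt/uncle↔niece/nephew: two paths of length 3 through the shared grandparent pair: r = 2·(1/2)^3 = 1/4).
r to a first cousin = 1/8 (first cousins share one grandparent pair — two paths of length 4: r = 2·(1/2)^4 = 1/8).
Summing one r·B term per recipient: 4·0.25·0.311 + 4·0.125·0.148 = 0.385.
0.385 > 0.17: the indirect benefit exceeds the cost.

Yes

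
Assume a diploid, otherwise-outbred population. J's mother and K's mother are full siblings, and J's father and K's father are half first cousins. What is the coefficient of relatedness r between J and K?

0.140625

With two independent routes of shared ancestry, r is the sum of the two contributions.
J and K are related in two ways: first cousins through their mothers (r = 1/8) and half second cousins through their fathers (r = 1/64).
r = 1/8 + 1/64 = 9/64 = 0.140625.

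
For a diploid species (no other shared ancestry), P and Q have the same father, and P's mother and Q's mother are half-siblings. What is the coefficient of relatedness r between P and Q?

0.3125

Independent pedigree routes through distinct common ancestors add.
P and Q are related in two ways: half-sibs through their shared father (r = 1/4) and half first cousins through their mothers (r = 1/16).
r = 1/4 + 1/16 = 0.3125.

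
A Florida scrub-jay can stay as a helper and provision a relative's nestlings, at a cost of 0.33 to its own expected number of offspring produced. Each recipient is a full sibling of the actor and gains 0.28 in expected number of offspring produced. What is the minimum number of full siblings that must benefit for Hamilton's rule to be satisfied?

r to a full sibling = 0.5 (full sibs share both parents — two paths of length 2: r = 2·(1/2)^2 = 1/2).
Hamilton's rule: n·r·B > C  ⇒  n > C/(r·B) = 0.33/(0.5·0.28) = 2.357.
The smallest integer exceeding 2.357 is 3.

3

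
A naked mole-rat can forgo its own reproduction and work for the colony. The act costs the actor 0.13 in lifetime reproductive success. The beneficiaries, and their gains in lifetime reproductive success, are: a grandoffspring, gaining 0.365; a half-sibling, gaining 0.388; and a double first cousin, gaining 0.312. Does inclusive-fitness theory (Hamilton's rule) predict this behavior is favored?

Hamilton's rule: the trait is favored when the sum of r·B over every recipient exceeds the actor's cost C.
r to a grandoffspring = 1/4 (two parent–offspring links: r = (1/2)^2 = 1/4).
r to a half-sibling = 0.25 (half-sibs share one parent — one path of length 2: r = (1/2)^2 = 1/4).
r to a double first cousin = 1/4 (double first cousins share both grandparent pairs — four paths of length 4: r = 4·(1/2)^4 = 1/4).
Summing one r·B term per recipient: 1·0.25·0.365 + 1·0.25·0.388 + 1·0.25·0.312 = 0.26625.
0.26625 > 0.13: the indirect benefit exceeds the cost.

Yes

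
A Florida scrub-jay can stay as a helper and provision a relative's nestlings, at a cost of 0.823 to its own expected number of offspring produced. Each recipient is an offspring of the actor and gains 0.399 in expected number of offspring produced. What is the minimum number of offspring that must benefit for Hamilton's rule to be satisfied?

5

r to an offspring = 1/2 (one parent–offspring link: r = (1/2)^1 = 1/2).
Hamilton's rule: n·r·B > C  ⇒  n > C/(r·B) = 0.823/(0.5·0.399) = 4.125.
The smallest integer exceeding 4.125 is 5.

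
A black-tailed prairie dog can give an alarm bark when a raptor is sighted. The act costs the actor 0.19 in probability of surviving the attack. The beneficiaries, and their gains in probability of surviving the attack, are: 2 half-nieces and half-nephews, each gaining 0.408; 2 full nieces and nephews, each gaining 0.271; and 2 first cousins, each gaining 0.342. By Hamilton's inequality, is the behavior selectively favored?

Yes

Hamilton's rule: the trait is favored when the sum of r·B over every recipient exceeds the actor's cost C.
r to a half-niece or half-nephew = 0.125 (half-aunt/uncle↔niece/nephew: one path of length 3: r = (1/2)^3 = 1/8).
r to a full niece or nephew = 0.25 (full aunt/uncle↔niece/nephew: two paths of length 3 through the shared grandparent pair: r = 2·(1/2)^3 = 1/4).
r to a first cousin = 0.125 (first cousins share one grandparent pair — two paths of length 4: r = 2·(1/2)^4 = 1/8).
Summing one r·B term per recipient: 2·0.125·0.408 + 2·0.25·0.271 + 2·0.125·0.342 = 0.323.
0.323 > 0.19: the indirect benefit exceeds the cost.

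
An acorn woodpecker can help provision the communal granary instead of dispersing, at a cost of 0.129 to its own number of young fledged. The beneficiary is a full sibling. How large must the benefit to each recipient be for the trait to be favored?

0.258

r to a full sibling = 1/2 (full sibs share both parents — two paths of length 2: r = 2·(1/2)^2 = 1/2).
Hamilton's rule with n recipients of equal r: n·r·B > C, so B > C/(n·r) = 0.129/(1·0.5) = 0.258.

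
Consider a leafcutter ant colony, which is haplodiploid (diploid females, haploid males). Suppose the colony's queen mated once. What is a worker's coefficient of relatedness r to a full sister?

0.75

Haplodiploid full sisters inherit their father's entire haploid genome identically (contributing 1/2) and on average half of their mother's contribution (1/2 · 1/2 = 1/4); r = 1/2 + 1/4 = 3/4.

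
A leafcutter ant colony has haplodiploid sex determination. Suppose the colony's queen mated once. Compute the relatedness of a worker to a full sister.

0.75

Haplodiploid full sisters inherit their father's entire haploid genome identically (contributing 1/2) and on average half of their mother's contribution (1/2 · 1/2 = 1/4); r = 1/2 + 1/4 = 3/4.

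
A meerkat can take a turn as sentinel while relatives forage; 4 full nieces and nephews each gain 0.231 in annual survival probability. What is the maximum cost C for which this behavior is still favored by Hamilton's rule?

r to a full niece or nephew = 1/4 (full aunt/uncle↔niece/nephew: two paths of length 3 through the shared grandparent pair: r = 2·(1/2)^3 = 1/4).
Hamilton's rule: n·r·B > C, so the trait is favored while C < n·r·B = 4·0.25·0.231 = 0.231.

0.231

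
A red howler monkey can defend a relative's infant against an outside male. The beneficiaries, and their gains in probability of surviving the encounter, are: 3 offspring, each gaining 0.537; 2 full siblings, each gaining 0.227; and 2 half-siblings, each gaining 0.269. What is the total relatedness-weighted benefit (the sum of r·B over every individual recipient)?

r to an offspring = 0.5 (one parent–offspring link: r = (1/2)^1 = 1/2).
r to a full sibling = 0.5 (full sibs share both parents — two paths of length 2: r = 2·(1/2)^2 = 1/2).
r to a half-sibling = 1/4 (half-sibs share one parent — one path of length 2: r = (1/2)^2 = 1/4).
Summing one r·B term per recipient: 3·0.5·0.537 + 2·0.5·0.227 + 2·0.25·0.269 = 1.167.

1.167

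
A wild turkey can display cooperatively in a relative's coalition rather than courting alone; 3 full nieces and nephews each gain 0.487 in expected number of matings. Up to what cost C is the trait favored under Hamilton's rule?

0.36525

r to a full niece or nephew = 1/4 (full aunt/uncle↔niece/nephew: two paths of length 3 through the shared grandparent pair: r = 2·(1/2)^3 = 1/4).
Hamilton's rule: n·r·B > C, so the trait is favored while C < n·r·B = 3·0.25·0.487 = 0.36525.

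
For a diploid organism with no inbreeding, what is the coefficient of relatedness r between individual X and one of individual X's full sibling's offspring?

0.25

Each parent–offspring link contributes a factor of 1/2, and independent paths through distinct common ancestors add.
Full aunt/uncle↔niece/nephew: two paths of length 3 through the shared grandparent pair: r = 2·(1/2)^3 = 1/4.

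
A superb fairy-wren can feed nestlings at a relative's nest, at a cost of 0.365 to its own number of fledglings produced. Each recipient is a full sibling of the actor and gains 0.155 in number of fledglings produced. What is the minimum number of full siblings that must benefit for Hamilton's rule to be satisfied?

5

r to a full sibling = 0.5 (full sibs share both parents — two paths of length 2: r = 2·(1/2)^2 = 1/2).
Hamilton's rule: n·r·B > C  ⇒  n > C/(r·B) = 0.365/(0.5·0.155) = 4.71.
The smallest integer exceeding 4.71 is 5.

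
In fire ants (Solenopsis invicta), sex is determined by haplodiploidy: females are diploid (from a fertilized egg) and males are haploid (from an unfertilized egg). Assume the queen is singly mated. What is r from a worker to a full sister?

Haplodiploid full sisters inherit their father's entire haploid genome identically (contributing 1/2) and on average half of their mother's contribution (1/2 · 1/2 = 1/4); r = 1/2 + 1/4 = 3/4.

0.75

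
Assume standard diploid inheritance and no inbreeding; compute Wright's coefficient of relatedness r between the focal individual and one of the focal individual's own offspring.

Each parent–offspring link contributes a factor of 1/2, and independent paths through distinct common ancestors add.
One parent–offspring link: r = (1/2)^1 = 1/2.

0.5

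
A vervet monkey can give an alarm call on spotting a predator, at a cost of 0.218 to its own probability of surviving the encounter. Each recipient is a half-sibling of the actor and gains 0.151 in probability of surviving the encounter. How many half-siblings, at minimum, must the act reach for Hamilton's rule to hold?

r to a half-sibling = 0.25 (half-sibs share one parent — one path of length 2: r = (1/2)^2 = 1/4).
Hamilton's rule: n·r·B > C  ⇒  n > C/(r·B) = 0.218/(0.25·0.151) = 5.775.
The smallest integer exceeding 5.775 is 6.

6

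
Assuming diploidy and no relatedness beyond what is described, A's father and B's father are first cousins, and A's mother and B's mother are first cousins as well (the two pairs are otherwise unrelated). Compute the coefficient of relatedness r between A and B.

Relatedness sums over independent paths through distinct common ancestors.
A and B are related in two ways: second cousins through their fathers (r = 1/32) and second cousins through their mothers (r = 1/32).
r = 1/32 + 1/32 = 0.0625.

0.0625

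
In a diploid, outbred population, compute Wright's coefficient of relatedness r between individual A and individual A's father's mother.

0.25

Each parent–offspring link contributes a factor of 1/2, and independent paths through distinct common ancestors add.
Two parent–offspring links: r = (1/2)^2 = 1/4.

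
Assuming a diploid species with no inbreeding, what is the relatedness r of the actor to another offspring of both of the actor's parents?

Each parent–offspring link contributes a factor of 1/2, and independent paths through distinct common ancestors add.
Full sibs share both parents — two paths of length 2: r = 2·(1/2)^2 = 1/2.

0.5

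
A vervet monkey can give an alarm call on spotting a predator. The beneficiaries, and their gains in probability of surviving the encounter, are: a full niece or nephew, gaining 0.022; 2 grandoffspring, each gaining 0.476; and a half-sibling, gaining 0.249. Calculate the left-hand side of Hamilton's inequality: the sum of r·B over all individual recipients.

r to a full niece or nephew = 1/4 (full aunt/uncle↔niece/nephew: two paths of length 3 through the shared grandparent pair: r = 2·(1/2)^3 = 1/4).
r to a grandoffspring = 0.25 (two parent–offspring links: r = (1/2)^2 = 1/4).
r to a half-sibling = 0.25 (half-sibs share one parent — one path of length 2: r = (1/2)^2 = 1/4).
Summing one r·B term per recipient: 1·0.25·0.022 + 2·0.25·0.476 + 1·0.25·0.249 = 0.30575.

0.30575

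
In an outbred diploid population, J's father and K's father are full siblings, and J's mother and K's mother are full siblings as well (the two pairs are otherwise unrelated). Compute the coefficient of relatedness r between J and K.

0.25

Independent pedigree routes through distinct common ancestors add.
J and K are related in two ways: first cousins through their fathers (r = 1/8) and first cousins through their mothers (r = 1/8) — i.e. double first cousins.
r = 1/8 + 1/8 = 1/4 = 0.25.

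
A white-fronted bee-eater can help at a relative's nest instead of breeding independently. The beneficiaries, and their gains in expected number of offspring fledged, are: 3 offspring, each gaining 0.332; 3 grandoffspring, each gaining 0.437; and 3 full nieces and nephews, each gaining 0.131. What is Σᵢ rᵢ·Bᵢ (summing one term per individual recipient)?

0.924

r to an offspring = 0.5 (one parent–offspring link: r = (1/2)^1 = 1/2).
r to a grandoffspring = 1/4 (two parent–offspring links: r = (1/2)^2 = 1/4).
r to a full niece or nephew = 1/4 (full aunt/uncle↔niece/nephew: two paths of length 3 through the shared grandparent pair: r = 2·(1/2)^3 = 1/4).
Summing one r·B term per recipient: 3·0.5·0.332 + 3·0.25·0.437 + 3·0.25·0.131 = 0.924.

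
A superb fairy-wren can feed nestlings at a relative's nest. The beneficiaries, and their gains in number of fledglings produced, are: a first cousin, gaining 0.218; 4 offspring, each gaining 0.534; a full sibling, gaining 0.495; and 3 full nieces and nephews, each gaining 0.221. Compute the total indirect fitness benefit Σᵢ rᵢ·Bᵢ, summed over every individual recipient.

r to a first cousin = 0.125 (first cousins share one grandparent pair — two paths of length 4: r = 2·(1/2)^4 = 1/8).
r to an offspring = 1/2 (one parent–offspring link: r = (1/2)^1 = 1/2).
r to a full sibling = 0.5 (full sibs share both parents — two paths of length 2: r = 2·(1/2)^2 = 1/2).
r to a full niece or nephew = 0.25 (full aunt/uncle↔niece/nephew: two paths of length 3 through the shared grandparent pair: r = 2·(1/2)^3 = 1/4).
Summing one r·B term per recipient: 1·0.125·0.218 + 4·0.5·0.534 + 1·0.5·0.495 + 3·0.25·0.221 = 1.5085.

1.5085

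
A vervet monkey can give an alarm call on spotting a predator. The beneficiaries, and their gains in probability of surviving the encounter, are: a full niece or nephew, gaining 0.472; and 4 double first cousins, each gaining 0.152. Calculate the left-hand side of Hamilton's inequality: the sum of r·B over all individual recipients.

r to a full niece or nephew = 0.25 (full aunt/uncle↔niece/nephew: two paths of length 3 through the shared grandparent pair: r = 2·(1/2)^3 = 1/4).
r to a double first cousin = 1/4 (double first cousins share both grandparent pairs — four paths of length 4: r = 4·(1/2)^4 = 1/4).
Summing one r·B term per recipient: 1·0.25·0.472 + 4·0.25·0.152 = 0.27.

0.27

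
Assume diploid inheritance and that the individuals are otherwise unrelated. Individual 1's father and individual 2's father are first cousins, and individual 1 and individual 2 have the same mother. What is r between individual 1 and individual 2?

0.28125

Wright's path rule: contributions from independent ancestry routes add.
Individual 1 and individual 2 are related in two ways: second cousins through their fathers (r = 1/32) and half-sibs through their shared mother (r = 1/4).
r = 1/32 + 1/4 = 0.28125.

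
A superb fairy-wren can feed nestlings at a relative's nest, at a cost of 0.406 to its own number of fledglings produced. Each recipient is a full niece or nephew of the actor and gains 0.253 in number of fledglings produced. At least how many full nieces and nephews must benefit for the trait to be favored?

7

r to a full niece or nephew = 1/4 (full aunt/uncle↔niece/nephew: two paths of length 3 through the shared grandparent pair: r = 2·(1/2)^3 = 1/4).
Hamilton's rule: n·r·B > C  ⇒  n > C/(r·B) = 0.406/(0.25·0.253) = 6.419.
The smallest integer exceeding 6.419 is 7.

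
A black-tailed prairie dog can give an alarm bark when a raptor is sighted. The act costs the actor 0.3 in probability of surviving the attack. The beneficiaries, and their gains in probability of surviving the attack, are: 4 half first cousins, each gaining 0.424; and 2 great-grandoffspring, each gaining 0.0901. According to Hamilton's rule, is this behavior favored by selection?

No

Hamilton's rule: the trait is favored when the sum of r·B over every recipient exceeds the actor's cost C.
r to a half first cousin = 0.0625 (half first cousins share one grandparent — one path of length 4: r = (1/2)^4 = 1/16).
r to a great-grandoffspring = 0.125 (three parent–offspring links: r = (1/2)^3 = 1/8).
Summing one r·B term per recipient: 4·0.0625·0.424 + 2·0.125·0.0901 = 0.128525.
0.128525 < 0.3: the indirect benefit is less than the cost.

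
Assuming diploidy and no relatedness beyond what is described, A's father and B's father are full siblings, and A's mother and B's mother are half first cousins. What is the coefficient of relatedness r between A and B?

0.140625

With two independent routes of shared ancestry, r is the sum of the two contributions.
A and B are related in two ways: first cousins through their fathers (r = 1/8) and half second cousins through their mothers (r = 1/64).
r = 1/8 + 1/64 = 9/64 = 0.140625.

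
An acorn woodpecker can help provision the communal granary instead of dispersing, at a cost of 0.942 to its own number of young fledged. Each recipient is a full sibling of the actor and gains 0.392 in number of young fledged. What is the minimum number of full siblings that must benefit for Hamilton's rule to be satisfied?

5

r to a full sibling = 0.5 (full sibs share both parents — two paths of length 2: r = 2·(1/2)^2 = 1/2).
Hamilton's rule: n·r·B > C  ⇒  n > C/(r·B) = 0.942/(0.5·0.392) = 4.806.
The smallest integer exceeding 4.806 is 5.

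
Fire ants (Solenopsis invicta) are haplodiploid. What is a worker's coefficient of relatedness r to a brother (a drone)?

0.25

Her haploid brother carries none of their father's genes and a random half of their mother's genome; that half matches the maternal half of her own genome with probability 1/2: r = 1/2 · 1/2 = 1/4.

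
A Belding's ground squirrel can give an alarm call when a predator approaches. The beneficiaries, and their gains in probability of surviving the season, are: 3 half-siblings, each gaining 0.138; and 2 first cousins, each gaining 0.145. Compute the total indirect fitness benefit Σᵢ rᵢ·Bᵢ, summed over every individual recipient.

r to a half-sibling = 0.25 (half-sibs share one parent — one path of length 2: r = (1/2)^2 = 1/4).
r to a first cousin = 1/8 (first cousins share one grandparent pair — two paths of length 4: r = 2·(1/2)^4 = 1/8).
Summing one r·B term per recipient: 3·0.25·0.138 + 2·0.125·0.145 = 0.13975.

0.13975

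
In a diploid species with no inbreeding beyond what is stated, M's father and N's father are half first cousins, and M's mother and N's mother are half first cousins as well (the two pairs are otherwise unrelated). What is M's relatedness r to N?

With two independent routes of shared ancestry, r is the sum of the two contributions.
M and N are related in two ways: half second cousins through their fathers (r = 1/64) and half second cousins through their mothers (r = 1/64).
r = 1/64 + 1/64 = 0.03125.

0.03125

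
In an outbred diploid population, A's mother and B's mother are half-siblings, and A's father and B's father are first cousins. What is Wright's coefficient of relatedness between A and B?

Relatedness sums over independent paths through distinct common ancestors.
A and B are related in two ways: half first cousins through their mothers (r = 1/16) and second cousins through their fathers (r = 1/32).
r = 1/16 + 1/32 = 0.09375.

0.09375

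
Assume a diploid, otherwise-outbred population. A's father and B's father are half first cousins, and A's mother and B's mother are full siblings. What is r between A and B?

Wright's path rule: contributions from independent ancestry routes add.
A and B are related in two ways: half second cousins through their fathers (r = 1/64) and first cousins through their mothers (r = 1/8).
r = 1/64 + 1/8 = 0.140625.

0.140625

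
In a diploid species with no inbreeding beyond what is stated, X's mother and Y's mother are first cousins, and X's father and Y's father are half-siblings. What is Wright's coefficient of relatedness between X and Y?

0.09375

With two independent routes of shared ancestry, r is the sum of the two contributions.
X and Y are related in two ways: second cousins through their mothers (r = 1/32) and half first cousins through their fathers (r = 1/16).
r = 1/32 + 1/16 = 0.09375.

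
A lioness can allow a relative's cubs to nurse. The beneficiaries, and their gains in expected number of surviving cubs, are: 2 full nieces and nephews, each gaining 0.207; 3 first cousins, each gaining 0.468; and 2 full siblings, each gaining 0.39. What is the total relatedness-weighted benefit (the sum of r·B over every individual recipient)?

0.669

r to a full niece or nephew = 0.25 (full aunt/uncle↔niece/nephew: two paths of length 3 through the shared grandparent pair: r = 2·(1/2)^3 = 1/4).
r to a first cousin = 1/8 (first cousins share one grandparent pair — two paths of length 4: r = 2·(1/2)^4 = 1/8).
r to a full sibling = 0.5 (full sibs share both parents — two paths of length 2: r = 2·(1/2)^2 = 1/2).
Summing one r·B term per recipient: 2·0.25·0.207 + 3·0.125·0.468 + 2·0.5·0.39 = 0.669.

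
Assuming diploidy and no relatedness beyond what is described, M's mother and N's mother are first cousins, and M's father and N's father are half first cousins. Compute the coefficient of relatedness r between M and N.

0.046875

Wright's path rule: contributions from independent ancestry routes add.
M and N are related in two ways: second cousins through their mothers (r = 1/32) and half second cousins through their fathers (r = 1/64).
r = 1/32 + 1/64 = 0.046875.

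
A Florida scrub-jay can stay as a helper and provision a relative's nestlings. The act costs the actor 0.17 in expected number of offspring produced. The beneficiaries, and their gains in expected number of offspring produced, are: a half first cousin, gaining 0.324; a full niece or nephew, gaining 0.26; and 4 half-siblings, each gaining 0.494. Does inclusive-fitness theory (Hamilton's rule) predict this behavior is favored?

Yes

Hamilton's rule: the trait is favored when the sum of r·B over every recipient exceeds the actor's cost C.
r to a half first cousin = 0.0625 (half first cousins share one grandparent — one path of length 4: r = (1/2)^4 = 1/16).
r to a full niece or nephew = 1/4 (full aunt/uncle↔niece/nephew: two paths of length 3 through the shared grandparent pair: r = 2·(1/2)^3 = 1/4).
r to a half-sibling = 0.25 (half-sibs share one parent — one path of length 2: r = (1/2)^2 = 1/4).
Summing one r·B term per recipient: 1·0.0625·0.324 + 1·0.25·0.26 + 4·0.25·0.494 = 0.57925.
0.57925 > 0.17: the indirect benefit exceeds the cost.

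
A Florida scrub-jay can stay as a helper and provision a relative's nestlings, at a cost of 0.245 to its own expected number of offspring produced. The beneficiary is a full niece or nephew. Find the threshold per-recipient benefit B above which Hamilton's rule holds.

0.98

r to a full niece or nephew = 0.25 (full aunt/uncle↔niece/nephew: two paths of length 3 through the shared grandparent pair: r = 2·(1/2)^3 = 1/4).
Hamilton's rule with n recipients of equal r: n·r·B > C, so B > C/(n·r) = 0.245/(1·0.25) = 0.98.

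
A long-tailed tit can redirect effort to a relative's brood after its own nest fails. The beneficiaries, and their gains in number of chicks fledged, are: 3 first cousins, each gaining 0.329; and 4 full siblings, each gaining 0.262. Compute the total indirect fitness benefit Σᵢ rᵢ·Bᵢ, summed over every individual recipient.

r to a first cousin = 1/8 (first cousins share one grandparent pair — two paths of length 4: r = 2·(1/2)^4 = 1/8).
r to a full sibling = 0.5 (full sibs share both parents — two paths of length 2: r = 2·(1/2)^2 = 1/2).
Summing one r·B term per recipient: 3·0.125·0.329 + 4·0.5·0.262 = 0.647375.

0.647375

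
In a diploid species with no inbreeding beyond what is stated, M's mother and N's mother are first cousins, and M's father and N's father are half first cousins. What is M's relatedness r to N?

With two independent routes of shared ancestry, r is the sum of the two contributions.
M and N are related in two ways: second cousins through their mothers (r = 1/32) and half second cousins through their fathers (r = 1/64).
r = 1/32 + 1/64 = 0.046875.

0.046875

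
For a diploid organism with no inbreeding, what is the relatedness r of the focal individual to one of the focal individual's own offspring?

0.5

Each parent–offspring link contributes a factor of 1/2, and independent paths through distinct common ancestors add.
One parent–offspring link: r = (1/2)^1 = 1/2.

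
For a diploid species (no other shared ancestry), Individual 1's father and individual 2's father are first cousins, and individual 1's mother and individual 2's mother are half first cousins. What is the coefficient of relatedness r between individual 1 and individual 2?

0.046875

Relatedness sums over independent paths through distinct common ancestors.
Individual 1 and individual 2 are related in two ways: second cousins through their fathers (r = 1/32) and half second cousins through their mothers (r = 1/64).
r = 1/32 + 1/64 = 3/64 = 0.046875.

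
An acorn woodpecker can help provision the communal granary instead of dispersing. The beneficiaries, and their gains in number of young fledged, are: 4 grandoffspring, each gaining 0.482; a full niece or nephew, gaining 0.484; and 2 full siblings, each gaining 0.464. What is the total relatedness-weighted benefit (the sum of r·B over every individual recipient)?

r to a grandoffspring = 0.25 (two parent–offspring links: r = (1/2)^2 = 1/4).
r to a full niece or nephew = 1/4 (full aunt/uncle↔niece/nephew: two paths of length 3 through the shared grandparent pair: r = 2·(1/2)^3 = 1/4).
r to a full sibling = 0.5 (full sibs share both parents — two paths of length 2: r = 2·(1/2)^2 = 1/2).
Summing one r·B term per recipient: 4·0.25·0.482 + 1·0.25·0.484 + 2·0.5·0.464 = 1.067.

1.067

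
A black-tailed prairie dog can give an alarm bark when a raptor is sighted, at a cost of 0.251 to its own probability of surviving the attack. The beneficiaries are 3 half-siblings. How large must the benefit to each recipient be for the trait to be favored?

0.3347

r to a half-sibling = 0.25 (half-sibs share one parent — one path of length 2: r = (1/2)^2 = 1/4).
Hamilton's rule with n recipients of equal r: n·r·B > C, so B > C/(n·r) = 0.251/(3·0.25) = 0.3347.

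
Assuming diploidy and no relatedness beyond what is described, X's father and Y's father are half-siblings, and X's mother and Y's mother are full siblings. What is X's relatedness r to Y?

Independent pedigree routes through distinct common ancestors add.
X and Y are related in two ways: half first cousins through their fathers (r = 1/16) and first cousins through their mothers (r = 1/8).
r = 1/16 + 1/8 = 0.1875.

0.1875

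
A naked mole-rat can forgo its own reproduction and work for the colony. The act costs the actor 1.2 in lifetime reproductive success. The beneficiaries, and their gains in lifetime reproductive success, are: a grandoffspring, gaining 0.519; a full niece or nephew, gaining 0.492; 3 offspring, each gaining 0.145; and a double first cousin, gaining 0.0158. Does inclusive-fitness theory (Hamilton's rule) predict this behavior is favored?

Hamilton's rule: the trait is favored when the sum of r·B over every recipient exceeds the actor's cost C.
r to a grandoffspring = 1/4 (two parent–offspring links: r = (1/2)^2 = 1/4).
r to a full niece or nephew = 0.25 (full aunt/uncle↔niece/nephew: two paths of length 3 through the shared grandparent pair: r = 2·(1/2)^3 = 1/4).
r to an offspring = 1/2 (one parent–offspring link: r = (1/2)^1 = 1/2).
r to a double first cousin = 0.25 (double first cousins share both grandparent pairs — four paths of length 4: r = 4·(1/2)^4 = 1/4).
Summing one r·B term per recipient: 1·0.25·0.519 + 1·0.25·0.492 + 3·0.5·0.145 + 1·0.25·0.0158 = 0.4742.
0.4742 < 1.2: the indirect benefit is less than the cost.

No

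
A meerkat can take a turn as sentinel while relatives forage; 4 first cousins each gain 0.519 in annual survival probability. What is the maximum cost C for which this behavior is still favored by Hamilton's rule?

0.2595

r to a first cousin = 0.125 (first cousins share one grandparent pair — two paths of length 4: r = 2·(1/2)^4 = 1/8).
Hamilton's rule: n·r·B > C, so the trait is favored while C < n·r·B = 4·0.125·0.519 = 0.2595.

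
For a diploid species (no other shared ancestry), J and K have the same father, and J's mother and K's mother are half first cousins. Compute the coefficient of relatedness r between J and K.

Relatedness sums over independent paths through distinct common ancestors.
J and K are related in two ways: half-sibs through their shared father (r = 1/4) and half second cousins through their mothers (r = 1/64).
r = 1/4 + 1/64 = 0.265625.

0.265625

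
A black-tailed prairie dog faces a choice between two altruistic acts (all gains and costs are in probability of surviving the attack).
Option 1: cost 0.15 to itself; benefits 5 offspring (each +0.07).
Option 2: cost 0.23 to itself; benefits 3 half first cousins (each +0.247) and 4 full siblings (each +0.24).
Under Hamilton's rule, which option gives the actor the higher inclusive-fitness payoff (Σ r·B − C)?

Option 2

Option 1: r to an offspring = 0.5.
Option 1: Σ r·B − C = (5·0.5·0.07) − 0.15 = 0.025.
Option 2: r to a half first cousin = 0.0625.
Option 2: r to a full sibling = 0.5.
Option 2: Σ r·B − C = (3·0.0625·0.247 + 4·0.5·0.24) − 0.23 = 0.2963125.
Option 2 has the higher net inclusive-fitness payoff.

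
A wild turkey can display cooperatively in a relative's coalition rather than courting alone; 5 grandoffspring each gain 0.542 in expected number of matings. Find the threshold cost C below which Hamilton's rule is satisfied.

0.6775

r to a grandoffspring = 1/4 (two parent–offspring links: r = (1/2)^2 = 1/4).
Hamilton's rule: n·r·B > C, so the trait is favored while C < n·r·B = 5·0.25·0.542 = 0.6775.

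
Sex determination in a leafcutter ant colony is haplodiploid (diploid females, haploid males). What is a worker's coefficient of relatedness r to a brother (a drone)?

0.25

Her haploid brother carries none of their father's genes and a random half of their mother's genome; that half matches the maternal half of her own genome with probability 1/2: r = 1/2 · 1/2 = 1/4.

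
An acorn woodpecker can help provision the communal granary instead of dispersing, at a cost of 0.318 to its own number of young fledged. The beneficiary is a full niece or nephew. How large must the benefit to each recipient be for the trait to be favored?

1.272

r to a full niece or nephew = 1/4 (full aunt/uncle↔niece/nephew: two paths of length 3 through the shared grandparent pair: r = 2·(1/2)^3 = 1/4).
Hamilton's rule with n recipients of equal r: n·r·B > C, so B > C/(n·r) = 0.318/(1·0.25) = 1.272.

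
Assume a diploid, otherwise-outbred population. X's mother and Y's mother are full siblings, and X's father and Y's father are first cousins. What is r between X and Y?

Independent pedigree routes through distinct common ancestors add.
X and Y are related in two ways: first cousins through their mothers (r = 1/8) and second cousins through their fathers (r = 1/32).
r = 1/8 + 1/32 = 0.15625.

0.15625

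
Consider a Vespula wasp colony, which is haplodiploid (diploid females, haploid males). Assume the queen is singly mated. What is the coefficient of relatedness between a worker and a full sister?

Haplodiploid full sisters inherit their father's entire haploid genome identically (contributing 1/2) and on average half of their mother's contribution (1/2 · 1/2 = 1/4); r = 1/2 + 1/4 = 3/4.

0.75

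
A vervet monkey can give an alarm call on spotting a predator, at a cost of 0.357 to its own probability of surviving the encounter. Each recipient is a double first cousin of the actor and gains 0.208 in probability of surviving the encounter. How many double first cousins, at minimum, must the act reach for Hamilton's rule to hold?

r to a double first cousin = 1/4 (double first cousins share both grandparent pairs — four paths of length 4: r = 4·(1/2)^4 = 1/4).
Hamilton's rule: n·r·B > C  ⇒  n > C/(r·B) = 0.357/(0.25·0.208) = 6.865.
The smallest integer exceeding 6.865 is 7.

7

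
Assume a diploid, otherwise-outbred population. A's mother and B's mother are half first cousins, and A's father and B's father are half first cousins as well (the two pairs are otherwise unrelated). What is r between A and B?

0.03125

Wright's path rule: contributions from independent ancestry routes add.
A and B are related in two ways: half second cousins through their mothers (r = 1/64) and half second cousins through their fathers (r = 1/64).
r = 1/64 + 1/64 = 0.03125.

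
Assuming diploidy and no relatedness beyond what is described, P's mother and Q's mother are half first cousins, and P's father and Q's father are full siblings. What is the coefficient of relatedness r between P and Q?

0.140625

With two independent routes of shared ancestry, r is the sum of the two contributions.
P and Q are related in two ways: half second cousins through their mothers (r = 1/64) and first cousins through their fathers (r = 1/8).
r = 1/64 + 1/8 = 0.140625.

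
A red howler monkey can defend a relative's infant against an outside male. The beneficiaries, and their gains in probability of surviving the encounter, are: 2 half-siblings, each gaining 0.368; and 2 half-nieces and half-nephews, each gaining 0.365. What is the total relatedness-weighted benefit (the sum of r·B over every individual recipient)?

r to a half-sibling = 0.25 (half-sibs share one parent — one path of length 2: r = (1/2)^2 = 1/4).
r to a half-niece or half-nephew = 1/8 (half-aunt/uncle↔niece/nephew: one path of length 3: r = (1/2)^3 = 1/8).
Summing one r·B term per recipient: 2·0.25·0.368 + 2·0.125·0.365 = 0.27525.

0.27525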